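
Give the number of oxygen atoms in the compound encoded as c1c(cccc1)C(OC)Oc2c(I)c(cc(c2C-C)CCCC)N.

The symbol for oxygen appears 2 times in the SMILES.

2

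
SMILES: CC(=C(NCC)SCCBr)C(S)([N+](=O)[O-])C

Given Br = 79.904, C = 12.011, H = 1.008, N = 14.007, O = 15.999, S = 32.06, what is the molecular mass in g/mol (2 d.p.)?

Molecular formula: C9H17BrN2O2S2.
M = 1×79.904 + 9×12.011 + 17×1.008 + 2×14.007 + 2×15.999 + 2×32.06 = 329.27 g/mol.

329.27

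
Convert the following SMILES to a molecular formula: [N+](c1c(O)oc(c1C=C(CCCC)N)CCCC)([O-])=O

Heavy atoms from the SMILES: 14 C, 2 N, 4 O.
Implicit hydrogens by atom environment:
  6 × C: 2 H each → 12
  4 × C (aromatic): no H
  2 × C: 3 H each → 6
  1 × C: 1 H
  1 × C: no H
  1 × N: 2 H
  1 × N (charge +1): no H
  1 × O: 1 H
  1 × O (aromatic): no H
  1 × O: no H
  1 × O (charge -1): no H
  Total hydrogens = 22.
Molecular formula: C14H22N2O4

C14H22N2O4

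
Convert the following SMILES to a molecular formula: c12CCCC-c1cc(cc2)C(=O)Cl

Heavy atoms from the SMILES: 11 C, 1 Cl, 1 O.
Implicit hydrogens by atom environment:
  4 × C: 2 H each → 8
  3 × C (aromatic): 1 H each → 3
  3 × C (aromatic): no H
  1 × C: no H
  1 × Cl: no H
  1 × O: no H
  Total hydrogens = 11.
Molecular formula: C11H11ClO

C11H11ClO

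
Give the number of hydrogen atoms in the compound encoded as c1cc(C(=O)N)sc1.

5

Hydrogens are implicit in SMILES; fill each atom to its normal valence:
  3 × C (aromatic): 1 H each → 3
  1 × C (aromatic): no H
  1 × C: no H
  1 × N: 2 H
  1 × O: no H
  1 × S (aromatic): no H
  Total hydrogens = 5.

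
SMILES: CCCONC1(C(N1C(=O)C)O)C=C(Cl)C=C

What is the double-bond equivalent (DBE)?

4

Molecular formula from the SMILES: C11H17ClN2O3.
DoU = (2C + 2 + N − H − X)/2 = (2·11 + 2 + 2 − 17 − 1)/2 = 8/2 = 4.
(Structurally: 1 ring(s) + 3 π bond(s) = 4.)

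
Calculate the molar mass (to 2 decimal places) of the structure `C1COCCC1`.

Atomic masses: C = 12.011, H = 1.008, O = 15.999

86.13

Molecular formula: C5H10O.
M = 5×12.011 + 10×1.008 + 1×15.999 = 86.13 g/mol.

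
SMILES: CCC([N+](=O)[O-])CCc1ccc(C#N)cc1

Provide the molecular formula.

C12H14N2O2

Heavy atoms from the SMILES: 12 C, 2 N, 2 O.
Implicit hydrogens by atom environment:
  4 × C (aromatic): 1 H each → 4
  3 × C: 2 H each → 6
  2 × C (aromatic): no H
  1 × C: 3 H
  1 × C: 1 H
  1 × C: no H
  1 × N: no H
  1 × N (charge +1): no H
  1 × O: no H
  1 × O (charge -1): no H
  Total hydrogens = 14.
Molecular formula: C12H14N2O2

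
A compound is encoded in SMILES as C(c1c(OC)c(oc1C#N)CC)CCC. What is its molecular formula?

C12H17NO2

Heavy atoms from the SMILES: 12 C, 1 N, 2 O.
Implicit hydrogens by atom environment:
  4 × C: 2 H each → 8
  4 × C (aromatic): no H
  3 × C: 3 H each → 9
  1 × C: no H
  1 × N: no H
  1 × O (aromatic): no H
  1 × O: no H
  Total hydrogens = 17.
Molecular formula: C12H17NO2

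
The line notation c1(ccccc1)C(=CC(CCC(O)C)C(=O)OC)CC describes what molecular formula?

Heavy atoms from the SMILES: 17 C, 3 O.
Implicit hydrogens by atom environment:
  5 × C (aromatic): 1 H each → 5
  3 × C: 3 H each → 9
  3 × C: 2 H each → 6
  3 × C: 1 H each → 3
  2 × C: no H
  2 × O: no H
  1 × C (aromatic): no H
  1 × O: 1 H
  Total hydrogens = 24.
Molecular formula: C17H24O3

C17H24O3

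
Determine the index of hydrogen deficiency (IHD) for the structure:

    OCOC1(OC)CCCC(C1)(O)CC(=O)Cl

2

Molecular formula from the SMILES: C10H17ClO5.
DoU = (2C + 2 + N − H − X)/2 = (2·10 + 2 + 0 − 17 − 1)/2 = 4/2 = 2.
(Structurally: 1 ring(s) + 1 π bond(s) = 2.)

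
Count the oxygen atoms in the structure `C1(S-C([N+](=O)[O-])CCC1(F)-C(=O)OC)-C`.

4

The symbol for oxygen appears 4 times in the SMILES.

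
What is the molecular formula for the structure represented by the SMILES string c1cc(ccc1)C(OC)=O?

C8H8O2

Heavy atoms from the SMILES: 8 C, 2 O.
Implicit hydrogens by atom environment:
  5 × C (aromatic): 1 H each → 5
  2 × O: no H
  1 × C: 3 H
  1 × C (aromatic): no H
  1 × C: no H
  Total hydrogens = 8.
Molecular formula: C8H8O2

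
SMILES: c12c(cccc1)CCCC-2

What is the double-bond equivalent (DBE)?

Molecular formula from the SMILES: C10H12.
DoU = (2C + 2 + N − H − X)/2 = (2·10 + 2 + 0 − 12 − 0)/2 = 10/2 = 5.
(Structurally: 2 ring(s) + 3 π bond(s) = 5.)

5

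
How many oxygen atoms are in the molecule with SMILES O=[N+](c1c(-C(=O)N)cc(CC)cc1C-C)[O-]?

The symbol for oxygen appears 3 times in the SMILES.

3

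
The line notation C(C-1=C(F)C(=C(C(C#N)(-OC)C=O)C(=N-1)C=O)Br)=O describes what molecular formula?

Heavy atoms from the SMILES: 1 Br, 11 C, 1 F, 2 N, 4 O.
Implicit hydrogens by atom environment:
  5 × C (aromatic): no H
  4 × O: no H
  3 × C: 1 H each → 3
  2 × C: no H
  1 × Br: no H
  1 × C: 3 H
  1 × F: no H
  1 × N (aromatic): no H
  1 × N: no H
  Total hydrogens = 6.
Molecular formula: C11H6BrFN2O4

C11H6BrFN2O4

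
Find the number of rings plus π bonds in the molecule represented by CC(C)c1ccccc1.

4

Molecular formula from the SMILES: C9H12.
DoU = (2C + 2 + N − H − X)/2 = (2·9 + 2 + 0 − 12 − 0)/2 = 8/2 = 4.
(Structurally: 1 ring(s) + 3 π bond(s) = 4.)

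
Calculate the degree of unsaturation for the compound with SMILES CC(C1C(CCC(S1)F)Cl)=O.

2

Molecular formula from the SMILES: C7H10ClFOS.
DoU = (2C + 2 + N − H − X)/2 = (2·7 + 2 + 0 − 10 − 2)/2 = 4/2 = 2.
(Structurally: 1 ring(s) + 1 π bond(s) = 2.)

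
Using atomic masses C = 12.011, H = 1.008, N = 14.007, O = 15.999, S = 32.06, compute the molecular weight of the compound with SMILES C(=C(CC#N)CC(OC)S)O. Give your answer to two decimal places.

173.23

Molecular formula: C7H11NO2S.
M = 7×12.011 + 11×1.008 + 1×14.007 + 2×15.999 + 1×32.06 = 173.23 g/mol.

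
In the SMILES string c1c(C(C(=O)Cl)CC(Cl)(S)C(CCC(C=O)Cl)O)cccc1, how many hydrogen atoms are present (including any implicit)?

17

Hydrogens are implicit in SMILES; fill each atom to its normal valence:
  5 × C (aromatic): 1 H each → 5
  4 × C: 1 H each → 4
  3 × C: 2 H each → 6
  3 × Cl: no H
  2 × C: no H
  2 × O: no H
  1 × C (aromatic): no H
  1 × O: 1 H
  1 × S: 1 H
  Total hydrogens = 17.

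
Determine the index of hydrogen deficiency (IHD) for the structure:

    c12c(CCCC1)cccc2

5

Molecular formula from the SMILES: C10H12.
DoU = (2C + 2 + N − H − X)/2 = (2·10 + 2 + 0 − 12 − 0)/2 = 10/2 = 5.
(Structurally: 2 ring(s) + 3 π bond(s) = 5.)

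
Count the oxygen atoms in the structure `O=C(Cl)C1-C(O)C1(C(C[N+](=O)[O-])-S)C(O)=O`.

6

The symbol for oxygen appears 6 times in the SMILES.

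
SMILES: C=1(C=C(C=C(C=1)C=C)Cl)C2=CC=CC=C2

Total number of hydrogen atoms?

Hydrogens are implicit in SMILES; fill each atom to its normal valence:
  8 × C (aromatic): 1 H each → 8
  4 × C (aromatic): no H
  1 × C: 2 H
  1 × C: 1 H
  1 × Cl: no H
  Total hydrogens = 11.

11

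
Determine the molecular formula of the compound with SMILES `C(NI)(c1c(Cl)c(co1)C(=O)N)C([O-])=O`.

C7H5ClIN2O4-

Heavy atoms from the SMILES: 7 C, 1 Cl, 1 I, 2 N, 4 O.
Implicit hydrogens by atom environment:
  3 × C (aromatic): no H
  2 × C: no H
  2 × O: no H
  1 × C (aromatic): 1 H
  1 × C: 1 H
  1 × Cl: no H
  1 × I: no H
  1 × N: 2 H
  1 × N: 1 H
  1 × O (aromatic): no H
  1 × O (charge -1): no H
  Total hydrogens = 5.
Net charge -1.
Molecular formula: C7H5ClIN2O4-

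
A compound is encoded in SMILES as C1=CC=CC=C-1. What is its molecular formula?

Heavy atoms from the SMILES: 6 C.
Implicit hydrogens by atom environment:
  6 × C (aromatic): 1 H each → 6
  Total hydrogens = 6.
Molecular formula: C6H6

C6H6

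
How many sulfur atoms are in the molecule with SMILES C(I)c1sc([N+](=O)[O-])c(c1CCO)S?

2

The symbol for sulfur appears 2 times in the SMILES.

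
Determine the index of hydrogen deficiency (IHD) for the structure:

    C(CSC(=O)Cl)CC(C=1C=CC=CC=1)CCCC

5

Molecular formula from the SMILES: C15H21ClOS.
DoU = (2C + 2 + N − H − X)/2 = (2·15 + 2 + 0 − 21 − 1)/2 = 10/2 = 5.
(Structurally: 1 ring(s) + 4 π bond(s) = 5.)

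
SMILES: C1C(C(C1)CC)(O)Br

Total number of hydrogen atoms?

11

Hydrogens are implicit in SMILES; fill each atom to its normal valence:
  3 × C: 2 H each → 6
  1 × Br: no H
  1 × C: 3 H
  1 × C: 1 H
  1 × C: no H
  1 × O: 1 H
  Total hydrogens = 11.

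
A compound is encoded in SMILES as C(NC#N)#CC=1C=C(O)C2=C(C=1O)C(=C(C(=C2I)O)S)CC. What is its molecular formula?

Heavy atoms from the SMILES: 15 C, 1 I, 2 N, 3 O, 1 S.
Implicit hydrogens by atom environment:
  9 × C (aromatic): no H
  3 × C: no H
  3 × O: 1 H each → 3
  1 × C: 3 H
  1 × C: 2 H
  1 × C (aromatic): 1 H
  1 × I: no H
  1 × N: 1 H
  1 × N: no H
  1 × S: 1 H
  Total hydrogens = 11.
Molecular formula: C15H11IN2O3S

C15H11IN2O3S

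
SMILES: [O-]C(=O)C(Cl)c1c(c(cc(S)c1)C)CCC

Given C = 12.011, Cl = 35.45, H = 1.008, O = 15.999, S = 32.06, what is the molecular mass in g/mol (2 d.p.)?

Molecular formula: C12H14ClO2S-.
M = 12×12.011 + 1×35.45 + 14×1.008 + 2×15.999 + 1×32.06 = 257.75 g/mol.

257.75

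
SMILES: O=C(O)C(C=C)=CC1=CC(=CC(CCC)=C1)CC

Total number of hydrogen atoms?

20

Hydrogens are implicit in SMILES; fill each atom to its normal valence:
  4 × C: 2 H each → 8
  3 × C (aromatic): 1 H each → 3
  3 × C (aromatic): no H
  2 × C: 3 H each → 6
  2 × C: 1 H each → 2
  2 × C: no H
  1 × O: 1 H
  1 × O: no H
  Total hydrogens = 20.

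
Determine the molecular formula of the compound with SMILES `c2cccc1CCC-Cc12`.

C10H12

Heavy atoms from the SMILES: 10 C.
Implicit hydrogens by atom environment:
  4 × C: 2 H each → 8
  4 × C (aromatic): 1 H each → 4
  2 × C (aromatic): no H
  Total hydrogens = 12.
Molecular formula: C10H12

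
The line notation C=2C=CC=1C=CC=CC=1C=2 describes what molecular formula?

C10H8

Heavy atoms from the SMILES: 10 C.
Implicit hydrogens by atom environment:
  8 × C (aromatic): 1 H each → 8
  2 × C (aromatic): no H
  Total hydrogens = 8.
Molecular formula: C10H8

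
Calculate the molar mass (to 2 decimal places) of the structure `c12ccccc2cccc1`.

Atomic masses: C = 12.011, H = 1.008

Molecular formula: C10H8.
M = 10×12.011 + 8×1.008 = 128.17 g/mol.

128.17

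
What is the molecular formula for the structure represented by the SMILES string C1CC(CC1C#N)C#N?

Heavy atoms from the SMILES: 7 C, 2 N.
Implicit hydrogens by atom environment:
  3 × C: 2 H each → 6
  2 × C: 1 H each → 2
  2 × C: no H
  2 × N: no H
  Total hydrogens = 8.
Molecular formula: C7H8N2

C7H8N2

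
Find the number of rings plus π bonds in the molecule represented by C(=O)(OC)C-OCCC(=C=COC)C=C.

Molecular formula from the SMILES: C11H16O4.
DoU = (2C + 2 + N − H − X)/2 = (2·11 + 2 + 0 − 16 − 0)/2 = 8/2 = 4.
(Structurally: 0 ring(s) + 4 π bond(s) = 4.)

4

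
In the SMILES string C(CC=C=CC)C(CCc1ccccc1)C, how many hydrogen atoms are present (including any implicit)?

22

Hydrogens are implicit in SMILES; fill each atom to its normal valence:
  5 × C (aromatic): 1 H each → 5
  4 × C: 2 H each → 8
  3 × C: 1 H each → 3
  2 × C: 3 H each → 6
  1 × C: no H
  1 × C (aromatic): no H
  Total hydrogens = 22.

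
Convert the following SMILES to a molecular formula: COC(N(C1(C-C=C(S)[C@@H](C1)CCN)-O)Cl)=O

C10H17ClN2O3S

Heavy atoms from the SMILES: 10 C, 1 Cl, 2 N, 3 O, 1 S.
Implicit hydrogens by atom environment:
  4 × C: 2 H each → 8
  3 × C: no H
  2 × C: 1 H each → 2
  2 × O: no H
  1 × C: 3 H
  1 × Cl: no H
  1 × N: 2 H
  1 × N: no H
  1 × O: 1 H
  1 × S: 1 H
  Total hydrogens = 17.
Molecular formula: C10H17ClN2O3S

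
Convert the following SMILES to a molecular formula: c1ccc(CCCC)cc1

C10H14

Heavy atoms from the SMILES: 10 C.
Implicit hydrogens by atom environment:
  5 × C (aromatic): 1 H each → 5
  3 × C: 2 H each → 6
  1 × C: 3 H
  1 × C (aromatic): no H
  Total hydrogens = 14.
Molecular formula: C10H14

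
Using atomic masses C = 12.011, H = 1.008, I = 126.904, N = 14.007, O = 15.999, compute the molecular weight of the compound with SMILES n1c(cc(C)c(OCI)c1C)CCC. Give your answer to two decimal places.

Molecular formula: C11H16INO.
M = 11×12.011 + 16×1.008 + 1×126.904 + 1×14.007 + 1×15.999 = 305.16 g/mol.

305.16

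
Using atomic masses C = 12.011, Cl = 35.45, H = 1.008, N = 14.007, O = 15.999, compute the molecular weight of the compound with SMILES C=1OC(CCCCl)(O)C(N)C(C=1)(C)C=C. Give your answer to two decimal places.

Molecular formula: C11H18ClNO2.
M = 11×12.011 + 1×35.45 + 18×1.008 + 1×14.007 + 2×15.999 = 231.72 g/mol.

231.72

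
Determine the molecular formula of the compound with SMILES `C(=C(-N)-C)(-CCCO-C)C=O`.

Heavy atoms from the SMILES: 8 C, 1 N, 2 O.
Implicit hydrogens by atom environment:
  3 × C: 2 H each → 6
  2 × C: 3 H each → 6
  2 × C: no H
  2 × O: no H
  1 × C: 1 H
  1 × N: 2 H
  Total hydrogens = 15.
Molecular formula: C8H15NO2

C8H15NO2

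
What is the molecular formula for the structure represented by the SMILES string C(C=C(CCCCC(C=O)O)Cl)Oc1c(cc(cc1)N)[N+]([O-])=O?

C15H19ClN2O5

Heavy atoms from the SMILES: 15 C, 1 Cl, 2 N, 5 O.
Implicit hydrogens by atom environment:
  5 × C: 2 H each → 10
  3 × C (aromatic): 1 H each → 3
  3 × C: 1 H each → 3
  3 × C (aromatic): no H
  3 × O: no H
  1 × C: no H
  1 × Cl: no H
  1 × N: 2 H
  1 × N (charge +1): no H
  1 × O: 1 H
  1 × O (charge -1): no H
  Total hydrogens = 19.
Molecular formula: C15H19ClN2O5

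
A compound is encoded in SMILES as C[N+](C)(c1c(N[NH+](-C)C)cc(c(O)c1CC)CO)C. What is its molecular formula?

Heavy atoms from the SMILES: 14 C, 3 N, 2 O.
Implicit hydrogens by atom environment:
  6 × C: 3 H each → 18
  5 × C (aromatic): no H
  2 × C: 2 H each → 4
  2 × O: 1 H each → 2
  1 × C (aromatic): 1 H
  1 × N: 1 H
  1 × N (charge +1): 1 H
  1 × N (charge +1): no H
  Total hydrogens = 27.
Net charge +2.
Molecular formula: [C14H27N3O2]2+

[C14H27N3O2]2+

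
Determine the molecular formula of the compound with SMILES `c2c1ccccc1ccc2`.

C10H8

Heavy atoms from the SMILES: 10 C.
Implicit hydrogens by atom environment:
  8 × C (aromatic): 1 H each → 8
  2 × C (aromatic): no H
  Total hydrogens = 8.
Molecular formula: C10H8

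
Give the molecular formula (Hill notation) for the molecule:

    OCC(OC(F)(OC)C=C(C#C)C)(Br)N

C9H13BrFNO3

Heavy atoms from the SMILES: 1 Br, 9 C, 1 F, 1 N, 3 O.
Implicit hydrogens by atom environment:
  4 × C: no H
  2 × C: 3 H each → 6
  2 × C: 1 H each → 2
  2 × O: no H
  1 × Br: no H
  1 × C: 2 H
  1 × F: no H
  1 × N: 2 H
  1 × O: 1 H
  Total hydrogens = 13.
Molecular formula: C9H13BrFNO3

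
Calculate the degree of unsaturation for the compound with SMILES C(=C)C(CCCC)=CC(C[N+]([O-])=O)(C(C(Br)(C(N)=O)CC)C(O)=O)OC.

5

Molecular formula from the SMILES: C17H27BrN2O6.
DoU = (2C + 2 + N − H − X)/2 = (2·17 + 2 + 2 − 27 − 1)/2 = 10/2 = 5.
(Structurally: 0 ring(s) + 5 π bond(s) = 5.)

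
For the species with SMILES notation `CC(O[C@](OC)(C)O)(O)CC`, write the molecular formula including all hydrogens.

C7H16O4

Heavy atoms from the SMILES: 7 C, 4 O.
Implicit hydrogens by atom environment:
  4 × C: 3 H each → 12
  2 × C: no H
  2 × O: 1 H each → 2
  2 × O: no H
  1 × C: 2 H
  Total hydrogens = 16.
Molecular formula: C7H16O4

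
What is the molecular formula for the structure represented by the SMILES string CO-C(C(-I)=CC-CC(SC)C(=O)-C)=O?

Heavy atoms from the SMILES: 10 C, 1 I, 3 O, 1 S.
Implicit hydrogens by atom environment:
  3 × C: 3 H each → 9
  3 × C: no H
  3 × O: no H
  2 × C: 2 H each → 4
  2 × C: 1 H each → 2
  1 × I: no H
  1 × S: no H
  Total hydrogens = 15.
Molecular formula: C10H15IO3S

C10H15IO3S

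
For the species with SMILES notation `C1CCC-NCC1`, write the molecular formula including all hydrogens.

Heavy atoms from the SMILES: 6 C, 1 N.
Implicit hydrogens by atom environment:
  6 × C: 2 H each → 12
  1 × N: 1 H
  Total hydrogens = 13.
Molecular formula: C6H13N

C6H13N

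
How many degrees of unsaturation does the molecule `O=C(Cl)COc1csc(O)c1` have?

Molecular formula from the SMILES: C6H5ClO3S.
DoU = (2C + 2 + N − H − X)/2 = (2·6 + 2 + 0 − 5 − 1)/2 = 8/2 = 4.
(Structurally: 1 ring(s) + 3 π bond(s) = 4.)

4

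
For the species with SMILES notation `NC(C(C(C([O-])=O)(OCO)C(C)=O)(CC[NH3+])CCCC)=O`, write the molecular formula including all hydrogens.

C13H24N2O6

Heavy atoms from the SMILES: 13 C, 2 N, 6 O.
Implicit hydrogens by atom environment:
  6 × C: 2 H each → 12
  5 × C: no H
  4 × O: no H
  2 × C: 3 H each → 6
  1 × N (charge +1): 3 H
  1 × N: 2 H
  1 × O: 1 H
  1 × O (charge -1): no H
  Total hydrogens = 24.
Molecular formula: C13H24N2O6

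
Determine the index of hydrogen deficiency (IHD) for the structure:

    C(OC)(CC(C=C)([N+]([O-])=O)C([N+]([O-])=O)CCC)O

3

Molecular formula from the SMILES: C10H18N2O6.
DoU = (2C + 2 + N − H − X)/2 = (2·10 + 2 + 2 − 18 − 0)/2 = 6/2 = 3.
(Structurally: 0 ring(s) + 3 π bond(s) = 3.)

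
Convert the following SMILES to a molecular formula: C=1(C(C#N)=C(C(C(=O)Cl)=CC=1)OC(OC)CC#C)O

Heavy atoms from the SMILES: 13 C, 1 Cl, 1 N, 4 O.
Implicit hydrogens by atom environment:
  4 × C (aromatic): no H
  3 × C: no H
  3 × O: no H
  2 × C (aromatic): 1 H each → 2
  2 × C: 1 H each → 2
  1 × C: 3 H
  1 × C: 2 H
  1 × Cl: no H
  1 × N: no H
  1 × O: 1 H
  Total hydrogens = 10.
Molecular formula: C13H10ClNO4

C13H10ClNO4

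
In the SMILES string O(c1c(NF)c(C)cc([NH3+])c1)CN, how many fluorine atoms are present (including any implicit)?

The symbol for fluorine appears 1 time in the SMILES.

1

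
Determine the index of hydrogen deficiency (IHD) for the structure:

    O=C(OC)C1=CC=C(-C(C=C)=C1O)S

6

Molecular formula from the SMILES: C10H10O3S.
DoU = (2C + 2 + N − H − X)/2 = (2·10 + 2 + 0 − 10 − 0)/2 = 12/2 = 6.
(Structurally: 1 ring(s) + 5 π bond(s) = 6.)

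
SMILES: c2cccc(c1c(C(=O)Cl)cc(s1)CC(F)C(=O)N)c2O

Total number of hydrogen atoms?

11

Hydrogens are implicit in SMILES; fill each atom to its normal valence:
  5 × C (aromatic): 1 H each → 5
  5 × C (aromatic): no H
  2 × C: no H
  2 × O: no H
  1 × C: 2 H
  1 × C: 1 H
  1 × Cl: no H
  1 × F: no H
  1 × N: 2 H
  1 × O: 1 H
  1 × S (aromatic): no H
  Total hydrogens = 11.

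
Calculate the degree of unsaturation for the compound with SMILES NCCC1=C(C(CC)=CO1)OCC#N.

5

Molecular formula from the SMILES: C10H14N2O2.
DoU = (2C + 2 + N − H − X)/2 = (2·10 + 2 + 2 − 14 − 0)/2 = 10/2 = 5.
(Structurally: 1 ring(s) + 4 π bond(s) = 5.)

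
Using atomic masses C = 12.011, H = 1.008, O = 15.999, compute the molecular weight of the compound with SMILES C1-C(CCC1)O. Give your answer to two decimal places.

86.13

Molecular formula: C5H10O.
M = 5×12.011 + 10×1.008 + 1×15.999 = 86.13 g/mol.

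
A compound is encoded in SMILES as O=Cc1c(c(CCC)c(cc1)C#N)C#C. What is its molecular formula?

Heavy atoms from the SMILES: 13 C, 1 N, 1 O.
Implicit hydrogens by atom environment:
  4 × C (aromatic): no H
  2 × C: 2 H each → 4
  2 × C (aromatic): 1 H each → 2
  2 × C: 1 H each → 2
  2 × C: no H
  1 × C: 3 H
  1 × N: no H
  1 × O: no H
  Total hydrogens = 11.
Molecular formula: C13H11NO

C13H11NO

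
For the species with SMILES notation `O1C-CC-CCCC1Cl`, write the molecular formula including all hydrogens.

Heavy atoms from the SMILES: 7 C, 1 Cl, 1 O.
Implicit hydrogens by atom environment:
  6 × C: 2 H each → 12
  1 × C: 1 H
  1 × Cl: no H
  1 × O: no H
  Total hydrogens = 13.
Molecular formula: C7H13ClO

C7H13ClO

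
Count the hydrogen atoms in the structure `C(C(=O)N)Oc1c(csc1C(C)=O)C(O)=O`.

9

Hydrogens are implicit in SMILES; fill each atom to its normal valence:
  4 × O: no H
  3 × C (aromatic): no H
  3 × C: no H
  1 × C: 3 H
  1 × C: 2 H
  1 × C (aromatic): 1 H
  1 × N: 2 H
  1 × O: 1 H
  1 × S (aromatic): no H
  Total hydrogens = 9.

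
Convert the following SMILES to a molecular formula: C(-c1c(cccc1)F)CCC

C10H13F

Heavy atoms from the SMILES: 10 C, 1 F.
Implicit hydrogens by atom environment:
  4 × C (aromatic): 1 H each → 4
  3 × C: 2 H each → 6
  2 × C (aromatic): no H
  1 × C: 3 H
  1 × F: no H
  Total hydrogens = 13.
Molecular formula: C10H13F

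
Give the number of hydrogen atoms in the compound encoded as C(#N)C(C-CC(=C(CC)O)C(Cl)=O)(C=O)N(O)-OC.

Hydrogens are implicit in SMILES; fill each atom to its normal valence:
  5 × C: no H
  3 × C: 2 H each → 6
  3 × O: no H
  2 × C: 3 H each → 6
  2 × N: no H
  2 × O: 1 H each → 2
  1 × C: 1 H
  1 × Cl: no H
  Total hydrogens = 15.

15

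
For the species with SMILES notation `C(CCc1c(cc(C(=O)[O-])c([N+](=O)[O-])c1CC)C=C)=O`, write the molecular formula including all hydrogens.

Heavy atoms from the SMILES: 14 C, 1 N, 5 O.
Implicit hydrogens by atom environment:
  5 × C (aromatic): no H
  4 × C: 2 H each → 8
  3 × O: no H
  2 × C: 1 H each → 2
  2 × O (charge -1): no H
  1 × C: 3 H
  1 × C (aromatic): 1 H
  1 × C: no H
  1 × N (charge +1): no H
  Total hydrogens = 14.
Net charge -1.
Molecular formula: C14H14NO5-

C14H14NO5-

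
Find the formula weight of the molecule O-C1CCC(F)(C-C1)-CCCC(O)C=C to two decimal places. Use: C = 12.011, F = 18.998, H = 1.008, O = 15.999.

Molecular formula: C12H21FO2.
M = 12×12.011 + 1×18.998 + 21×1.008 + 2×15.999 = 216.30 g/mol.

216.30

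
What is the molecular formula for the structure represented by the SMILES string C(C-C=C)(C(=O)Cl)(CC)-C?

C8H13ClO

Heavy atoms from the SMILES: 8 C, 1 Cl, 1 O.
Implicit hydrogens by atom environment:
  3 × C: 2 H each → 6
  2 × C: 3 H each → 6
  2 × C: no H
  1 × C: 1 H
  1 × Cl: no H
  1 × O: no H
  Total hydrogens = 13.
Molecular formula: C8H13ClO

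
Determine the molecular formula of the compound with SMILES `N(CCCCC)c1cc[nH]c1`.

Heavy atoms from the SMILES: 9 C, 2 N.
Implicit hydrogens by atom environment:
  4 × C: 2 H each → 8
  3 × C (aromatic): 1 H each → 3
  1 × C: 3 H
  1 × C (aromatic): no H
  1 × N (aromatic): 1 H
  1 × N: 1 H
  Total hydrogens = 16.
Molecular formula: C9H16N2

C9H16N2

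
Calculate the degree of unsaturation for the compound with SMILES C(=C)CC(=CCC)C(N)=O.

3

Molecular formula from the SMILES: C8H13NO.
DoU = (2C + 2 + N − H − X)/2 = (2·8 + 2 + 1 − 13 − 0)/2 = 6/2 = 3.
(Structurally: 0 ring(s) + 3 π bond(s) = 3.)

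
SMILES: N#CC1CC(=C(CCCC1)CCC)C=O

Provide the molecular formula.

C13H19NO

Heavy atoms from the SMILES: 13 C, 1 N, 1 O.
Implicit hydrogens by atom environment:
  7 × C: 2 H each → 14
  3 × C: no H
  2 × C: 1 H each → 2
  1 × C: 3 H
  1 × N: no H
  1 × O: no H
  Total hydrogens = 19.
Molecular formula: C13H19NO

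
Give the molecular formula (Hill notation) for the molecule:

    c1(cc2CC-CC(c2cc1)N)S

C10H13NS

Heavy atoms from the SMILES: 10 C, 1 N, 1 S.
Implicit hydrogens by atom environment:
  3 × C: 2 H each → 6
  3 × C (aromatic): 1 H each → 3
  3 × C (aromatic): no H
  1 × C: 1 H
  1 × N: 2 H
  1 × S: 1 H
  Total hydrogens = 13.
Molecular formula: C10H13NS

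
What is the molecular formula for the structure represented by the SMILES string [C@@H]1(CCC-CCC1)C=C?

C9H16

Heavy atoms from the SMILES: 9 C.
Implicit hydrogens by atom environment:
  7 × C: 2 H each → 14
  2 × C: 1 H each → 2
  Total hydrogens = 16.
Molecular formula: C9H16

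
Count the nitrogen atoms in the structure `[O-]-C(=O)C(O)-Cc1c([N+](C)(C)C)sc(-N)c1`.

2

The symbol for nitrogen appears 2 times in the SMILES.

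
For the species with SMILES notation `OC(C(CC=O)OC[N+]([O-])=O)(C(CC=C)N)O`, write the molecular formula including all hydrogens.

Heavy atoms from the SMILES: 9 C, 2 N, 6 O.
Implicit hydrogens by atom environment:
  4 × C: 2 H each → 8
  4 × C: 1 H each → 4
  3 × O: no H
  2 × O: 1 H each → 2
  1 × C: no H
  1 × N: 2 H
  1 × N (charge +1): no H
  1 × O (charge -1): no H
  Total hydrogens = 16.
Molecular formula: C9H16N2O6

C9H16N2O6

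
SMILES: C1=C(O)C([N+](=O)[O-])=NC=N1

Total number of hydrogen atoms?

Hydrogens are implicit in SMILES; fill each atom to its normal valence:
  2 × C (aromatic): 1 H each → 2
  2 × C (aromatic): no H
  2 × N (aromatic): no H
  1 × N (charge +1): no H
  1 × O: 1 H
  1 × O: no H
  1 × O (charge -1): no H
  Total hydrogens = 3.

3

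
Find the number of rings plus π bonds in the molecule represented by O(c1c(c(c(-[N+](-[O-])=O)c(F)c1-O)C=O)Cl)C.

6

Molecular formula from the SMILES: C8H5ClFNO5.
DoU = (2C + 2 + N − H − X)/2 = (2·8 + 2 + 1 − 5 − 2)/2 = 12/2 = 6.
(Structurally: 1 ring(s) + 5 π bond(s) = 6.)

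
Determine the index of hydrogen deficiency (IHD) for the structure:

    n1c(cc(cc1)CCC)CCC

4

Molecular formula from the SMILES: C11H17N.
DoU = (2C + 2 + N − H − X)/2 = (2·11 + 2 + 1 − 17 − 0)/2 = 8/2 = 4.
(Structurally: 1 ring(s) + 3 π bond(s) = 4.)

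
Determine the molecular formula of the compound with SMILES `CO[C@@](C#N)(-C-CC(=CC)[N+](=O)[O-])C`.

C9H14N2O3

Heavy atoms from the SMILES: 9 C, 2 N, 3 O.
Implicit hydrogens by atom environment:
  3 × C: 3 H each → 9
  3 × C: no H
  2 × C: 2 H each → 4
  2 × O: no H
  1 × C: 1 H
  1 × N: no H
  1 × N (charge +1): no H
  1 × O (charge -1): no H
  Total hydrogens = 14.
Molecular formula: C9H14N2O3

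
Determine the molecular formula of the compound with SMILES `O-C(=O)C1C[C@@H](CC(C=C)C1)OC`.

Heavy atoms from the SMILES: 10 C, 3 O.
Implicit hydrogens by atom environment:
  4 × C: 2 H each → 8
  4 × C: 1 H each → 4
  2 × O: no H
  1 × C: 3 H
  1 × C: no H
  1 × O: 1 H
  Total hydrogens = 16.
Molecular formula: C10H16O3

C10H16O3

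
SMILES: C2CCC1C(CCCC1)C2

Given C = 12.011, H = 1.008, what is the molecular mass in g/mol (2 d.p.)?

138.25

Molecular formula: C10H18.
M = 10×12.011 + 18×1.008 = 138.25 g/mol.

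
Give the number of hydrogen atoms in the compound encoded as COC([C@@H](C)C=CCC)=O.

Hydrogens are implicit in SMILES; fill each atom to its normal valence:
  3 × C: 3 H each → 9
  3 × C: 1 H each → 3
  2 × O: no H
  1 × C: 2 H
  1 × C: no H
  Total hydrogens = 14.

14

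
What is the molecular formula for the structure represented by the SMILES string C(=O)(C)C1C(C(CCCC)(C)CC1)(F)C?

C13H23FO

Heavy atoms from the SMILES: 13 C, 1 F, 1 O.
Implicit hydrogens by atom environment:
  5 × C: 2 H each → 10
  4 × C: 3 H each → 12
  3 × C: no H
  1 × C: 1 H
  1 × F: no H
  1 × O: no H
  Total hydrogens = 23.
Molecular formula: C13H23FO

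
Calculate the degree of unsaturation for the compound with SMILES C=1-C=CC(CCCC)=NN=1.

4

Molecular formula from the SMILES: C8H12N2.
DoU = (2C + 2 + N − H − X)/2 = (2·8 + 2 + 2 − 12 − 0)/2 = 8/2 = 4.
(Structurally: 1 ring(s) + 3 π bond(s) = 4.)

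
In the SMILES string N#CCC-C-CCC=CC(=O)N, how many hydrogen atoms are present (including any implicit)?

Hydrogens are implicit in SMILES; fill each atom to its normal valence:
  5 × C: 2 H each → 10
  2 × C: 1 H each → 2
  2 × C: no H
  1 × N: 2 H
  1 × N: no H
  1 × O: no H
  Total hydrogens = 14.

14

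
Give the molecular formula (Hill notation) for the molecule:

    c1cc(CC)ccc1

C8H10

Heavy atoms from the SMILES: 8 C.
Implicit hydrogens by atom environment:
  5 × C (aromatic): 1 H each → 5
  1 × C: 3 H
  1 × C: 2 H
  1 × C (aromatic): no H
  Total hydrogens = 10.
Molecular formula: C8H10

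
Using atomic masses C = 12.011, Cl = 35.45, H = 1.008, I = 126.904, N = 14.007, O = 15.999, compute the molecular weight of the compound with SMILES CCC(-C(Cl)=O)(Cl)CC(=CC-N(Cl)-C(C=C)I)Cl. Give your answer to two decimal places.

444.94

Molecular formula: C11H14Cl4INO.
M = 11×12.011 + 4×35.45 + 14×1.008 + 1×126.904 + 1×14.007 + 1×15.999 = 444.94 g/mol.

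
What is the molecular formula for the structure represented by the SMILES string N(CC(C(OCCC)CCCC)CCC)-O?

Heavy atoms from the SMILES: 13 C, 1 N, 2 O.
Implicit hydrogens by atom environment:
  8 × C: 2 H each → 16
  3 × C: 3 H each → 9
  2 × C: 1 H each → 2
  1 × N: 1 H
  1 × O: 1 H
  1 × O: no H
  Total hydrogens = 29.
Molecular formula: C13H29NO2

C13H29NO2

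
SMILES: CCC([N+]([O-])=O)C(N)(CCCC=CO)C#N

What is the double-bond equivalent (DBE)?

Molecular formula from the SMILES: C10H17N3O3.
DoU = (2C + 2 + N − H − X)/2 = (2·10 + 2 + 3 − 17 − 0)/2 = 8/2 = 4.
(Structurally: 0 ring(s) + 4 π bond(s) = 4.)

4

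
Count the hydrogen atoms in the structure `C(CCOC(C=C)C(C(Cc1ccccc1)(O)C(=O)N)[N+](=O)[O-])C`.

24

Hydrogens are implicit in SMILES; fill each atom to its normal valence:
  5 × C: 2 H each → 10
  5 × C (aromatic): 1 H each → 5
  3 × C: 1 H each → 3
  3 × O: no H
  2 × C: no H
  1 × C: 3 H
  1 × C (aromatic): no H
  1 × N: 2 H
  1 × N (charge +1): no H
  1 × O: 1 H
  1 × O (charge -1): no H
  Total hydrogens = 24.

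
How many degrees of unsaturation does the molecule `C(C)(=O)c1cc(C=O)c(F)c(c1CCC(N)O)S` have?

Molecular formula from the SMILES: C12H14FNO3S.
DoU = (2C + 2 + N − H − X)/2 = (2·12 + 2 + 1 − 14 − 1)/2 = 12/2 = 6.
(Structurally: 1 ring(s) + 5 π bond(s) = 6.)

6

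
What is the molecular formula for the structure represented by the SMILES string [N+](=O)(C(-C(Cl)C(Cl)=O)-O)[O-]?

C3H3Cl2NO4

Heavy atoms from the SMILES: 3 C, 2 Cl, 1 N, 4 O.
Implicit hydrogens by atom environment:
  2 × C: 1 H each → 2
  2 × Cl: no H
  2 × O: no H
  1 × C: no H
  1 × N (charge +1): no H
  1 × O: 1 H
  1 × O (charge -1): no H
  Total hydrogens = 3.
Molecular formula: C3H3Cl2NO4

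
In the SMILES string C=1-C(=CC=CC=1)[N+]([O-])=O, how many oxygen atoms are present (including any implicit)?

The symbol for oxygen appears 2 times in the SMILES.

2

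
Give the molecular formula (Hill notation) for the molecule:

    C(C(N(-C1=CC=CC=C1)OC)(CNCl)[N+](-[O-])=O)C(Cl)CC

Heavy atoms from the SMILES: 13 C, 2 Cl, 3 N, 3 O.
Implicit hydrogens by atom environment:
  5 × C (aromatic): 1 H each → 5
  3 × C: 2 H each → 6
  2 × C: 3 H each → 6
  2 × Cl: no H
  2 × O: no H
  1 × C: 1 H
  1 × C: no H
  1 × C (aromatic): no H
  1 × N: 1 H
  1 × N (charge +1): no H
  1 × N: no H
  1 × O (charge -1): no H
  Total hydrogens = 19.
Molecular formula: C13H19Cl2N3O3

C13H19Cl2N3O3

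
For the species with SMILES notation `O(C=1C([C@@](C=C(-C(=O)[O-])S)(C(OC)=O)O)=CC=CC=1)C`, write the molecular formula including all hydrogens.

C13H13O6S-

Heavy atoms from the SMILES: 13 C, 6 O, 1 S.
Implicit hydrogens by atom environment:
  4 × C (aromatic): 1 H each → 4
  4 × C: no H
  4 × O: no H
  2 × C: 3 H each → 6
  2 × C (aromatic): no H
  1 × C: 1 H
  1 × O: 1 H
  1 × O (charge -1): no H
  1 × S: 1 H
  Total hydrogens = 13.
Net charge -1.
Molecular formula: C13H13O6S-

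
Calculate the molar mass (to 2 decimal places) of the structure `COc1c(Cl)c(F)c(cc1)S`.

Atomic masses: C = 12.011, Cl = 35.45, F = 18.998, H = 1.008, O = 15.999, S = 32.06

Molecular formula: C7H6ClFOS.
M = 7×12.011 + 1×35.45 + 1×18.998 + 6×1.008 + 1×15.999 + 1×32.06 = 192.63 g/mol.

192.63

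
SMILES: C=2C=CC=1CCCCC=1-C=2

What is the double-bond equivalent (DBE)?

5

Molecular formula from the SMILES: C10H12.
DoU = (2C + 2 + N − H − X)/2 = (2·10 + 2 + 0 − 12 − 0)/2 = 10/2 = 5.
(Structurally: 2 ring(s) + 3 π bond(s) = 5.)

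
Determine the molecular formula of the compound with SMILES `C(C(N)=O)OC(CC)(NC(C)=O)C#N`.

C8H13N3O3

Heavy atoms from the SMILES: 8 C, 3 N, 3 O.
Implicit hydrogens by atom environment:
  4 × C: no H
  3 × O: no H
  2 × C: 3 H each → 6
  2 × C: 2 H each → 4
  1 × N: 2 H
  1 × N: 1 H
  1 × N: no H
  Total hydrogens = 13.
Molecular formula: C8H13N3O3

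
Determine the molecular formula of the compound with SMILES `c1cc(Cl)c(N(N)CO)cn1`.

C6H8ClN3O

Heavy atoms from the SMILES: 6 C, 1 Cl, 3 N, 1 O.
Implicit hydrogens by atom environment:
  3 × C (aromatic): 1 H each → 3
  2 × C (aromatic): no H
  1 × C: 2 H
  1 × Cl: no H
  1 × N: 2 H
  1 × N (aromatic): no H
  1 × N: no H
  1 × O: 1 H
  Total hydrogens = 8.
Molecular formula: C6H8ClN3O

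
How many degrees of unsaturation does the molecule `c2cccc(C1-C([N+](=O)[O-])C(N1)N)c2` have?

Molecular formula from the SMILES: C9H11N3O2.
DoU = (2C + 2 + N − H − X)/2 = (2·9 + 2 + 3 − 11 − 0)/2 = 12/2 = 6.
(Structurally: 2 ring(s) + 4 π bond(s) = 6.)

6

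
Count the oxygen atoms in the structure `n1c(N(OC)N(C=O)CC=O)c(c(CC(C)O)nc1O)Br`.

5

The symbol for oxygen appears 5 times in the SMILES.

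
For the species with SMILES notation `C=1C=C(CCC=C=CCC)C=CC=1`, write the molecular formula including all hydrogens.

C13H16

Heavy atoms from the SMILES: 13 C.
Implicit hydrogens by atom environment:
  5 × C (aromatic): 1 H each → 5
  3 × C: 2 H each → 6
  2 × C: 1 H each → 2
  1 × C: 3 H
  1 × C: no H
  1 × C (aromatic): no H
  Total hydrogens = 16.
Molecular formula: C13H16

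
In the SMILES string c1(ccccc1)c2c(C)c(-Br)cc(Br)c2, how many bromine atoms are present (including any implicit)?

The symbol for bromine appears 2 times in the SMILES.

2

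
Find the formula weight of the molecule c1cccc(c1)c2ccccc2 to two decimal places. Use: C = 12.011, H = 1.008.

154.21

Molecular formula: C12H10.
M = 12×12.011 + 10×1.008 = 154.21 g/mol.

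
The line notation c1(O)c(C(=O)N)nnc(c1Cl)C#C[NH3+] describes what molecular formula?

C7H6ClN4O2+

Heavy atoms from the SMILES: 7 C, 1 Cl, 4 N, 2 O.
Implicit hydrogens by atom environment:
  4 × C (aromatic): no H
  3 × C: no H
  2 × N (aromatic): no H
  1 × Cl: no H
  1 × N (charge +1): 3 H
  1 × N: 2 H
  1 × O: 1 H
  1 × O: no H
  Total hydrogens = 6.
Net charge +1.
Molecular formula: C7H6ClN4O2+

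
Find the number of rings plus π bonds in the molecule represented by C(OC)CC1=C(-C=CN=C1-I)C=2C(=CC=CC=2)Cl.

8

Molecular formula from the SMILES: C14H13ClINO.
DoU = (2C + 2 + N − H − X)/2 = (2·14 + 2 + 1 − 13 − 2)/2 = 16/2 = 8.
(Structurally: 2 ring(s) + 6 π bond(s) = 8.)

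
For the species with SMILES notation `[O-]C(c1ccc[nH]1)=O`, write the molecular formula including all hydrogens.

C5H4NO2-

Heavy atoms from the SMILES: 5 C, 1 N, 2 O.
Implicit hydrogens by atom environment:
  3 × C (aromatic): 1 H each → 3
  1 × C (aromatic): no H
  1 × C: no H
  1 × N (aromatic): 1 H
  1 × O: no H
  1 × O (charge -1): no H
  Total hydrogens = 4.
Net charge -1.
Molecular formula: C5H4NO2-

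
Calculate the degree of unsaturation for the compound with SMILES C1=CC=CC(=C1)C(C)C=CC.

Molecular formula from the SMILES: C11H14.
DoU = (2C + 2 + N − H − X)/2 = (2·11 + 2 + 0 − 14 − 0)/2 = 10/2 = 5.
(Structurally: 1 ring(s) + 4 π bond(s) = 5.)

5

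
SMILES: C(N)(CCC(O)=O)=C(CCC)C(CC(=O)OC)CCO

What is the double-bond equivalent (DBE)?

3

Molecular formula from the SMILES: C14H25NO5.
DoU = (2C + 2 + N − H − X)/2 = (2·14 + 2 + 1 − 25 − 0)/2 = 6/2 = 3.
(Structurally: 0 ring(s) + 3 π bond(s) = 3.)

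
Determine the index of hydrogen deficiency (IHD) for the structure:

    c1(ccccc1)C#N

Molecular formula from the SMILES: C7H5N.
DoU = (2C + 2 + N − H − X)/2 = (2·7 + 2 + 1 − 5 − 0)/2 = 12/2 = 6.
(Structurally: 1 ring(s) + 5 π bond(s) = 6.)

6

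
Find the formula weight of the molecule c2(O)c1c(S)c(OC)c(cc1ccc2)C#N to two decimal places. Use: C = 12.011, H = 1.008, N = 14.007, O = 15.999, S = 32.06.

Molecular formula: C12H9NO2S.
M = 12×12.011 + 9×1.008 + 1×14.007 + 2×15.999 + 1×32.06 = 231.27 g/mol.

231.27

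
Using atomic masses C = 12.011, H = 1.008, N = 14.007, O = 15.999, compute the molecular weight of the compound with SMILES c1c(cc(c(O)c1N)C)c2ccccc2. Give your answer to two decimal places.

199.25

Molecular formula: C13H13NO.
M = 13×12.011 + 13×1.008 + 1×14.007 + 1×15.999 = 199.25 g/mol.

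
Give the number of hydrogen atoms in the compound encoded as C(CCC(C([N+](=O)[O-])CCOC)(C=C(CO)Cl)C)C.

Hydrogens are implicit in SMILES; fill each atom to its normal valence:
  6 × C: 2 H each → 12
  3 × C: 3 H each → 9
  2 × C: 1 H each → 2
  2 × C: no H
  2 × O: no H
  1 × Cl: no H
  1 × N (charge +1): no H
  1 × O: 1 H
  1 × O (charge -1): no H
  Total hydrogens = 24.

24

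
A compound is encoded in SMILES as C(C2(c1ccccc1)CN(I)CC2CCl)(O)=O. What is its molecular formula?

Heavy atoms from the SMILES: 12 C, 1 Cl, 1 I, 1 N, 2 O.
Implicit hydrogens by atom environment:
  5 × C (aromatic): 1 H each → 5
  3 × C: 2 H each → 6
  2 × C: no H
  1 × C: 1 H
  1 × C (aromatic): no H
  1 × Cl: no H
  1 × I: no H
  1 × N: no H
  1 × O: 1 H
  1 × O: no H
  Total hydrogens = 13.
Molecular formula: C12H13ClINO2

C12H13ClINO2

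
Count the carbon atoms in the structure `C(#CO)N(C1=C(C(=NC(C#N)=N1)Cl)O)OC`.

8

The symbol for carbon appears 8 times in the SMILES. (Cl is a single chlorine, not C + l.)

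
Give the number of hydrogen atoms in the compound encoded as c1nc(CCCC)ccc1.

Hydrogens are implicit in SMILES; fill each atom to its normal valence:
  4 × C (aromatic): 1 H each → 4
  3 × C: 2 H each → 6
  1 × C: 3 H
  1 × C (aromatic): no H
  1 × N (aromatic): no H
  Total hydrogens = 13.

13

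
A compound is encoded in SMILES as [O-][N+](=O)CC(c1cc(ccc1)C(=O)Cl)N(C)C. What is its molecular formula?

Heavy atoms from the SMILES: 11 C, 1 Cl, 2 N, 3 O.
Implicit hydrogens by atom environment:
  4 × C (aromatic): 1 H each → 4
  2 × C: 3 H each → 6
  2 × C (aromatic): no H
  2 × O: no H
  1 × C: 2 H
  1 × C: 1 H
  1 × C: no H
  1 × Cl: no H
  1 × N: no H
  1 × N (charge +1): no H
  1 × O (charge -1): no H
  Total hydrogens = 13.
Molecular formula: C11H13ClN2O3

C11H13ClN2O3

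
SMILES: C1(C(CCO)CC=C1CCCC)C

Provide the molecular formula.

C12H22O

Heavy atoms from the SMILES: 12 C, 1 O.
Implicit hydrogens by atom environment:
  6 × C: 2 H each → 12
  3 × C: 1 H each → 3
  2 × C: 3 H each → 6
  1 × C: no H
  1 × O: 1 H
  Total hydrogens = 22.
Molecular formula: C12H22O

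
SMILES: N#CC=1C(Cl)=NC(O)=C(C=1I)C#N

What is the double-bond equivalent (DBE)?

8

Molecular formula from the SMILES: C7HClIN3O.
DoU = (2C + 2 + N − H − X)/2 = (2·7 + 2 + 3 − 1 − 2)/2 = 16/2 = 8.
(Structurally: 1 ring(s) + 7 π bond(s) = 8.)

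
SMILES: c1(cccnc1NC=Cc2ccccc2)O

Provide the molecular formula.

C13H12N2O

Heavy atoms from the SMILES: 13 C, 2 N, 1 O.
Implicit hydrogens by atom environment:
  8 × C (aromatic): 1 H each → 8
  3 × C (aromatic): no H
  2 × C: 1 H each → 2
  1 × N: 1 H
  1 × N (aromatic): no H
  1 × O: 1 H
  Total hydrogens = 12.
Molecular formula: C13H12N2O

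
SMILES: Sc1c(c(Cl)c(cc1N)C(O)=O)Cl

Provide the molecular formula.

Heavy atoms from the SMILES: 7 C, 2 Cl, 1 N, 2 O, 1 S.
Implicit hydrogens by atom environment:
  5 × C (aromatic): no H
  2 × Cl: no H
  1 × C (aromatic): 1 H
  1 × C: no H
  1 × N: 2 H
  1 × O: 1 H
  1 × O: no H
  1 × S: 1 H
  Total hydrogens = 5.
Molecular formula: C7H5Cl2NO2S

C7H5Cl2NO2S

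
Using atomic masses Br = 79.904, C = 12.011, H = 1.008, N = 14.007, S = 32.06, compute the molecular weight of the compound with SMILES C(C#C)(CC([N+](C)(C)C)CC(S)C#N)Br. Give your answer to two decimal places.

Molecular formula: C11H18BrN2S+.
M = 1×79.904 + 11×12.011 + 18×1.008 + 2×14.007 + 1×32.06 = 290.24 g/mol.

290.24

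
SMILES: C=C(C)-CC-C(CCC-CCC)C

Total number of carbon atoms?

13

The symbol for carbon appears 13 times in the SMILES.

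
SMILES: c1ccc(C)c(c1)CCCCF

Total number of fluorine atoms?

The symbol for fluorine appears 1 time in the SMILES.

1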